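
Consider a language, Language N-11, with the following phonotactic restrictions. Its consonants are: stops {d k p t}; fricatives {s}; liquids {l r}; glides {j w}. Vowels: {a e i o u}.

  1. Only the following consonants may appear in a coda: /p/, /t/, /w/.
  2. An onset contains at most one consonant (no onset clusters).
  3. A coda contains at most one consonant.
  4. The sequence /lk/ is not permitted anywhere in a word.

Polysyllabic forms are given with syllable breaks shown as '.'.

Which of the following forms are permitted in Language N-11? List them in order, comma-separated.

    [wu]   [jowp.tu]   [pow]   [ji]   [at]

[wu], [pow], [ji], [at]

[wu] — σ1 onset /w/, coda /∅/ ok → permitted
[jowp.tu] — violates constraint 3: syllable 1 coda /wp/ has 2 consonants (> 1) → not permitted
[pow] — σ1 onset /p/, coda /w/ ok → permitted
[ji] — σ1 onset /j/, coda /∅/ ok → permitted
[at] — σ1 onset /∅/, coda /t/ ok → permitted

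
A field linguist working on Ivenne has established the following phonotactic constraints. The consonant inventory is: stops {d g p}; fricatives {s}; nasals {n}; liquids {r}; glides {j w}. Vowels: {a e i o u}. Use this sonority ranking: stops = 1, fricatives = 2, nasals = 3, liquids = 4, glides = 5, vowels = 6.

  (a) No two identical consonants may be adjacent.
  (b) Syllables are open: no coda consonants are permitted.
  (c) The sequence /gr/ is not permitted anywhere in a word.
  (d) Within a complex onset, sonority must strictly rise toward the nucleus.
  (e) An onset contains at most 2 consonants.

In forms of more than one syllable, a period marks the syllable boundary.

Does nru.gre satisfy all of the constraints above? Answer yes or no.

nru.gre — violates constraint (c): contains banned sequence /gr/ → illicit

no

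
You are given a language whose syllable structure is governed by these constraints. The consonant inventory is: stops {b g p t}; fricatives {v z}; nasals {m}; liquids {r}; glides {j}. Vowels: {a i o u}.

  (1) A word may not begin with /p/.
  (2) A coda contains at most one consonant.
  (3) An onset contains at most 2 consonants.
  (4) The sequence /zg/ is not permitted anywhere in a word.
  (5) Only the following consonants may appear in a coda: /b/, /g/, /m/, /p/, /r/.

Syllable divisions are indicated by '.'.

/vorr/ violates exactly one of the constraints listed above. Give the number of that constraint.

/vorr/: syllable 1 coda /rr/ has 2 consonants (> 1).
This is a violation of constraint 2: "A coda contains at most one consonant."
The remaining constraints (1, 3, 4, 5) are satisfied.

2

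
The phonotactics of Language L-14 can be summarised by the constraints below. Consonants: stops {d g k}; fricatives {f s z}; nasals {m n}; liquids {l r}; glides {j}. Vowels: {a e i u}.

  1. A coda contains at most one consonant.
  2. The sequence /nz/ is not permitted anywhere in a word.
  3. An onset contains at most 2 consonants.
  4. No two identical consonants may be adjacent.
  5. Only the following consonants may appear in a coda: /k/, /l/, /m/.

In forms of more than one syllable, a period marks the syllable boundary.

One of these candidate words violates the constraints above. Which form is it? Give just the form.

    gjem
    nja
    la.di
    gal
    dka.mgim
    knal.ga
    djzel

gjem — σ1 onset /gj/ (2C), coda /m/ ok → well-formed
nja — σ1 onset /nj/ (2C), coda /∅/ ok → well-formed
la.di — σ1 onset /l/, coda /∅/ ok; σ2 onset /d/, coda /∅/ ok → well-formed
gal — σ1 onset /g/, coda /l/ ok → well-formed
dka.mgim — σ1 onset /dk/ (2C), coda /∅/ ok; σ2 onset /mg/ (2C), coda /m/ ok → well-formed
knal.ga — σ1 onset /kn/ (2C), coda /l/ ok; σ2 onset /g/, coda /∅/ ok → well-formed
djzel — violates constraint 3: syllable 1 onset /djz/ has 3 consonants (> 2) → ill-formed

djzel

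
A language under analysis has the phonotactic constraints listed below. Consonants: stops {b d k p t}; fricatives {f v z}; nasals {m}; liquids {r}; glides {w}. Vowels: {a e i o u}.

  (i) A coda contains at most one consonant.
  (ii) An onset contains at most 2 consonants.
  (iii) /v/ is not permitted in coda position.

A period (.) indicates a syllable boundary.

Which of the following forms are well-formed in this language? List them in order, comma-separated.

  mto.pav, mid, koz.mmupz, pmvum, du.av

mto.pav — violates constraint (iii): syllable 2 coda contains /v/ → ill-formed
mid — σ1 onset /m/, coda /d/ ok → well-formed
koz.mmupz — violates constraint (i): syllable 2 coda /pz/ has 2 consonants (> 1) → ill-formed
pmvum — violates constraint (ii): syllable 1 onset /pmv/ has 3 consonants (> 2) → ill-formed
du.av — violates constraint (iii): syllable 2 coda contains /v/ → ill-formed

mid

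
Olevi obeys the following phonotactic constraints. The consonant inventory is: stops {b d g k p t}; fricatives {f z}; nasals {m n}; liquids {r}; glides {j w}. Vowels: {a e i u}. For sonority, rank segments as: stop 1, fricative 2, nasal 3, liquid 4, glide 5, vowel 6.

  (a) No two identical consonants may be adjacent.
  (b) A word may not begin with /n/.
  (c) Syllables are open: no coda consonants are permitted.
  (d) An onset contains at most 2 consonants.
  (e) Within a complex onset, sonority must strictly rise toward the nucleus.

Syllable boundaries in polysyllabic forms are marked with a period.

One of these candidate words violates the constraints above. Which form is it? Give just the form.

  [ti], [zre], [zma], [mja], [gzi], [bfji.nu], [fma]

[bfji.nu]

[ti] — σ1 onset /t/, coda /∅/ ok → permitted
[zre] — σ1 onset /zr/ (2→4 rises), coda /∅/ ok → permitted
[zma] — σ1 onset /zm/ (2→3 rises), coda /∅/ ok → permitted
[mja] — σ1 onset /mj/ (3→5 rises), coda /∅/ ok → permitted
[gzi] — σ1 onset /gz/ (1→2 rises), coda /∅/ ok → permitted
[bfji.nu] — violates constraint (d): syllable 1 onset /bfj/ has 3 consonants (> 2) → not permitted
[fma] — σ1 onset /fm/ (2→3 rises), coda /∅/ ok → permitted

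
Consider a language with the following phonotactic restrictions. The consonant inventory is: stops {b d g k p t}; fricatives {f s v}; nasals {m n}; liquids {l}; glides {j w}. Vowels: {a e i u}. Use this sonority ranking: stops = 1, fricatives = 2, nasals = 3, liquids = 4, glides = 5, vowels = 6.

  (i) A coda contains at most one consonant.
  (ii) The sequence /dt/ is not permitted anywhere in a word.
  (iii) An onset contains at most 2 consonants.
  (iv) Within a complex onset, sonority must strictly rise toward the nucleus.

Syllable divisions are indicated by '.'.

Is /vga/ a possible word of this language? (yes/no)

no

/vga/ — violates constraint (iv): syllable 1 onset /vg/: /v/ (fricative, 2) → /g/ (stop, 1) does not rise → phonotactically illegal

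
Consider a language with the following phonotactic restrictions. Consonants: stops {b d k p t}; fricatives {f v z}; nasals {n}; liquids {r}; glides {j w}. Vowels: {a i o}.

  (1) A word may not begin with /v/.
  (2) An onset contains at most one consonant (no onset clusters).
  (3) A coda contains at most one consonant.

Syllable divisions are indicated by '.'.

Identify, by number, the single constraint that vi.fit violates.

vi.fit: word begins with /v/.
This is a violation of constraint 1: "A word may not begin with /v/."
The remaining constraints (2, 3) are satisfied.

1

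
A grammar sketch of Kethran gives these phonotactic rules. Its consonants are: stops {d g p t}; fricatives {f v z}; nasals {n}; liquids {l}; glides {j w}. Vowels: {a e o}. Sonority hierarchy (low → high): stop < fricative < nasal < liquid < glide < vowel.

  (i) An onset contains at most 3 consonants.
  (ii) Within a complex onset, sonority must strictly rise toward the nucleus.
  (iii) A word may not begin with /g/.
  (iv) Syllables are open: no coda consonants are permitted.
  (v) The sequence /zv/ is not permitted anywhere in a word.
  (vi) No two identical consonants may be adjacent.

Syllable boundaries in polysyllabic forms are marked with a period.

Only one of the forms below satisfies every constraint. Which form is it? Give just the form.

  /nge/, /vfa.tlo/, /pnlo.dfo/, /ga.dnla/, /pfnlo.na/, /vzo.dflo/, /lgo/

/nge/ — violates constraint (ii): syllable 1 onset /ng/: /n/ (nasal, 3) → /g/ (stop, 1) does not rise → illicit
/vfa.tlo/ — violates constraint (ii): syllable 1 onset /vf/: /v/ (fricative, 2) → /f/ (fricative, 2) does not rise → illicit
/pnlo.dfo/ — σ1 onset /pnl/ (1→3→4 rises), coda /∅/ ok; σ2 onset /df/ (1→2 rises), coda /∅/ ok → licit
/ga.dnla/ — violates constraint (iii): word begins with /g/ → illicit
/pfnlo.na/ — violates constraint (i): syllable 1 onset /pfnl/ has 4 consonants (> 3) → illicit
/vzo.dflo/ — violates constraint (ii): syllable 1 onset /vz/: /v/ (fricative, 2) → /z/ (fricative, 2) does not rise → illicit
/lgo/ — violates constraint (ii): syllable 1 onset /lg/: /l/ (liquid, 4) → /g/ (stop, 1) does not rise → illicit

/pnlo.dfo/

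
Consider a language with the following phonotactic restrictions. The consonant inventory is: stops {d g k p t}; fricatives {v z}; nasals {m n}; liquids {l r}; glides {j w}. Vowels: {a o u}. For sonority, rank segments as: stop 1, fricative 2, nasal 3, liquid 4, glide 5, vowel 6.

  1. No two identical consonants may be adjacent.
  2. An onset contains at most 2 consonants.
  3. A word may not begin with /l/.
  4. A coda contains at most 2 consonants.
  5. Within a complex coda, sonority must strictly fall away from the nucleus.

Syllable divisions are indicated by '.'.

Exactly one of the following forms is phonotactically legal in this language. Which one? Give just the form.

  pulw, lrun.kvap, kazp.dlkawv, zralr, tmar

tmar

pulw — violates constraint 5: syllable 1 coda /lw/: /l/ (liquid, 4) → /w/ (glide, 5) does not fall → phonotactically illegal
lrun.kvap — violates constraint 3: word begins with /l/ → phonotactically illegal
kazp.dlkawv — violates constraint 2: syllable 2 onset /dlk/ has 3 consonants (> 2) → phonotactically illegal
zralr — violates constraint 5: syllable 1 coda /lr/: /l/ (liquid, 4) → /r/ (liquid, 4) does not fall → phonotactically illegal
tmar — σ1 onset /tm/ (2C), coda /r/ ok → phonotactically legal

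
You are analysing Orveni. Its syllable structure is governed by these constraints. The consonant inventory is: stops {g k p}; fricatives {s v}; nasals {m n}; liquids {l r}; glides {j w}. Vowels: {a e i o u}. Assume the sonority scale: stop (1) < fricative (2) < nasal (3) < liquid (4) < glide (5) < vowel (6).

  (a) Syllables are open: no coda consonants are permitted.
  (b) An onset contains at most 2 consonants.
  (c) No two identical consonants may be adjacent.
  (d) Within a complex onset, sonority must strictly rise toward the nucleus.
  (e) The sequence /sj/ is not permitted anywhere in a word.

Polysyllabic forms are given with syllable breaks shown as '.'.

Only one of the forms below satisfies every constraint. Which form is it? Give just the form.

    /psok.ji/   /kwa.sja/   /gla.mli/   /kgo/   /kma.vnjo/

/gla.mli/

/psok.ji/ — violates constraint (a): syllable 1 coda /k/ has 1 consonant (> 0) → not permitted
/kwa.sja/ — violates constraint (e): contains banned sequence /sj/ → not permitted
/gla.mli/ — σ1 onset /gl/ (1→4 rises), coda /∅/ ok; σ2 onset /ml/ (3→4 rises), coda /∅/ ok → permitted
/kgo/ — violates constraint (d): syllable 1 onset /kg/: /k/ (stop, 1) → /g/ (stop, 1) does not rise → not permitted
/kma.vnjo/ — violates constraint (b): syllable 2 onset /vnj/ has 3 consonants (> 2) → not permitted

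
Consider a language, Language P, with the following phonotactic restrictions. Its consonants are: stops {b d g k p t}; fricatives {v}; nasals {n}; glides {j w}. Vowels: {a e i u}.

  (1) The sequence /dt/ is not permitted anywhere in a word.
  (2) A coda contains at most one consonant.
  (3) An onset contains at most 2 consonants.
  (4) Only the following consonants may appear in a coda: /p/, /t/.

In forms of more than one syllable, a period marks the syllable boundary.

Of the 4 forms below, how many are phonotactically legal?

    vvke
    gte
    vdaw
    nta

vvke — violates constraint 3: syllable 1 onset /vvk/ has 3 consonants (> 2) → phonotactically illegal
gte — σ1 onset /gt/ (2C), coda /∅/ ok → phonotactically legal
vdaw — violates constraint 4: syllable 1 coda contains /w/, which is not a licensed coda consonant → phonotactically illegal
nta — σ1 onset /nt/ (2C), coda /∅/ ok → phonotactically legal
Phonotactically legal: gte, nta → 2.

2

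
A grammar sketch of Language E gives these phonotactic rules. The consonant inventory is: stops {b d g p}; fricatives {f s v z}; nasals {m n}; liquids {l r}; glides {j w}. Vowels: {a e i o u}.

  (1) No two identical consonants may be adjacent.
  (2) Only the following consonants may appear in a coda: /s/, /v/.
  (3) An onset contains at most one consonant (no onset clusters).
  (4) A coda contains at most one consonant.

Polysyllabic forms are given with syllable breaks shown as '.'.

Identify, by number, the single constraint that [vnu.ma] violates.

[vnu.ma]: syllable 1 onset /vn/ has 2 consonants (> 1).
This is a violation of constraint 3: "An onset contains at most one consonant (no onset clusters)."
The remaining constraints (1, 2, 4) are satisfied.

3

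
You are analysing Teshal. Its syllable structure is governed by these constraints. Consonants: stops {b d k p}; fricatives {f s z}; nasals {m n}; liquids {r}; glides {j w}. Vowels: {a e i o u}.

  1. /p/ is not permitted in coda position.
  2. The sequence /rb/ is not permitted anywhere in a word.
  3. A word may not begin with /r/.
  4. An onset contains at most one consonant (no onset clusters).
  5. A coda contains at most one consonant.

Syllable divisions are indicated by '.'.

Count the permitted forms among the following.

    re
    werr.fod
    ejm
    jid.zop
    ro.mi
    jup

re — violates constraint 3: word begins with /r/ → not permitted
werr.fod — violates constraint 5: syllable 1 coda /rr/ has 2 consonants (> 1) → not permitted
ejm — violates constraint 5: syllable 1 coda /jm/ has 2 consonants (> 1) → not permitted
jid.zop — violates constraint 1: syllable 2 coda contains /p/ → not permitted
ro.mi — violates constraint 3: word begins with /r/ → not permitted
jup — violates constraint 1: syllable 1 coda contains /p/ → not permitted
No form is permitted → 0.

0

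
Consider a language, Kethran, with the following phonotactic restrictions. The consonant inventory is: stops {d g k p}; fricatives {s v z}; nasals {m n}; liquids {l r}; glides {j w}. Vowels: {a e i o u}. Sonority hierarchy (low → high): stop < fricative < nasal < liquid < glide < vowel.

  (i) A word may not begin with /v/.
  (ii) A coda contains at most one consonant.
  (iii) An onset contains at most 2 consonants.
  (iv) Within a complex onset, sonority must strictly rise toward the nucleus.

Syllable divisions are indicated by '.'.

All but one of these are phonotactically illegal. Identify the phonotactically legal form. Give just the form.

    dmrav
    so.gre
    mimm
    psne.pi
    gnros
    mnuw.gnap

so.gre

dmrav — violates constraint (iii): syllable 1 onset /dmr/ has 3 consonants (> 2) → phonotactically illegal
so.gre — σ1 onset /s/, coda /∅/ ok; σ2 onset /gr/ (1→4 rises), coda /∅/ ok → phonotactically legal
mimm — violates constraint (ii): syllable 1 coda /mm/ has 2 consonants (> 1) → phonotactically illegal
psne.pi — violates constraint (iii): syllable 1 onset /psn/ has 3 consonants (> 2) → phonotactically illegal
gnros — violates constraint (iii): syllable 1 onset /gnr/ has 3 consonants (> 2) → phonotactically illegal
mnuw.gnap — violates constraint (iv): syllable 1 onset /mn/: /m/ (nasal, 3) → /n/ (nasal, 3) does not rise → phonotactically illegal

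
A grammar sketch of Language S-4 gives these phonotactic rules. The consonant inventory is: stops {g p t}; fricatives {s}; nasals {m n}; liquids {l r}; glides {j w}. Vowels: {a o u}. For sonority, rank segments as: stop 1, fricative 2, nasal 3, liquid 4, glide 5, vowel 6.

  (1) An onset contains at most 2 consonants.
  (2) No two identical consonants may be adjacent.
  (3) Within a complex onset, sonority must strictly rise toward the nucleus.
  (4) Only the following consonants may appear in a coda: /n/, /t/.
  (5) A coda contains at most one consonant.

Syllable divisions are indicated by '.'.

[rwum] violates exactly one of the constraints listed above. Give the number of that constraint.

4

[rwum]: syllable 1 coda contains /m/, which is not a licensed coda consonant.
This is a violation of constraint 4: "Only the following consonants may appear in a coda: /n/, /t/."
The remaining constraints (1, 2, 3, 5) are satisfied.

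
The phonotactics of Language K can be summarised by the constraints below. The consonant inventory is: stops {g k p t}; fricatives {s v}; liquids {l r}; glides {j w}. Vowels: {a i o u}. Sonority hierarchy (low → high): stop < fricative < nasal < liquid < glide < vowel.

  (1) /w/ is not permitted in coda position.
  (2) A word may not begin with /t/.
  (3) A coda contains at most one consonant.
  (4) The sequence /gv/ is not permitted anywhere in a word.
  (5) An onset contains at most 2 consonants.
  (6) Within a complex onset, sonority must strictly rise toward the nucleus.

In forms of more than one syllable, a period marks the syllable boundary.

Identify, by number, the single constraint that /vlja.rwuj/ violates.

/vlja.rwuj/: syllable 1 onset /vlj/ has 3 consonants (> 2).
This is a violation of constraint 5: "An onset contains at most 2 consonants."
The remaining constraints (1, 2, 3, 4, 6) are satisfied.

5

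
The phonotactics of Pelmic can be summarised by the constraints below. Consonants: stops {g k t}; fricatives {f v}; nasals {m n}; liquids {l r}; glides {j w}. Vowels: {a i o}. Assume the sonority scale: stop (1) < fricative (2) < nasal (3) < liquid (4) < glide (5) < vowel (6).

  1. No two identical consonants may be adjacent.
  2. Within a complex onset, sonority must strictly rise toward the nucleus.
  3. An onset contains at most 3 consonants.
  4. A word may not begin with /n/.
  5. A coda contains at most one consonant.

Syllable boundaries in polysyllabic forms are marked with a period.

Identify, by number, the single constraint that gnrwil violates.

3

gnrwil: syllable 1 onset /gnrw/ has 4 consonants (> 3).
This is a violation of constraint 3: "An onset contains at most 3 consonants."
The remaining constraints (1, 2, 4, 5) are satisfied.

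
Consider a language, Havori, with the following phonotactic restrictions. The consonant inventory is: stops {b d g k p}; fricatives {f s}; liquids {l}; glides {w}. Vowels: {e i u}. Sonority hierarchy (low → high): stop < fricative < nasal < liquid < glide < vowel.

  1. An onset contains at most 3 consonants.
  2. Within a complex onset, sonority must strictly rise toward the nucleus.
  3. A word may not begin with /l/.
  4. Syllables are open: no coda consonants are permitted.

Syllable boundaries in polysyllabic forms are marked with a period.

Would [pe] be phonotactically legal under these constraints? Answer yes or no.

yes

[pe] — σ1 onset /p/, coda /∅/ ok → phonotactically legal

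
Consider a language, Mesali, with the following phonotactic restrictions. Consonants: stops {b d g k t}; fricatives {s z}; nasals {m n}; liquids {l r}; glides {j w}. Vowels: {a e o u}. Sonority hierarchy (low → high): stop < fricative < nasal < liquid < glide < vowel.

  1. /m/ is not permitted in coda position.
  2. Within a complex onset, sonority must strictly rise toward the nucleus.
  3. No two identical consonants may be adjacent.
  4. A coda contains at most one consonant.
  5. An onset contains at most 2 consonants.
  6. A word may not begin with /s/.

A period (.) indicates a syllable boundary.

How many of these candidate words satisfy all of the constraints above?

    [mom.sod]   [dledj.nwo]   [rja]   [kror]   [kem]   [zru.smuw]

3

[mom.sod] — violates constraint 1: syllable 1 coda contains /m/ → illicit
[dledj.nwo] — violates constraint 4: syllable 1 coda /dj/ has 2 consonants (> 1) → illicit
[rja] — σ1 onset /rj/ (4→5 rises), coda /∅/ ok → licit
[kror] — σ1 onset /kr/ (1→4 rises), coda /r/ ok → licit
[kem] — violates constraint 1: syllable 1 coda contains /m/ → illicit
[zru.smuw] — σ1 onset /zr/ (2→4 rises), coda /∅/ ok; σ2 onset /sm/ (2→3 rises), coda /w/ ok → licit
Licit: [rja], [kror], [zru.smuw] → 3.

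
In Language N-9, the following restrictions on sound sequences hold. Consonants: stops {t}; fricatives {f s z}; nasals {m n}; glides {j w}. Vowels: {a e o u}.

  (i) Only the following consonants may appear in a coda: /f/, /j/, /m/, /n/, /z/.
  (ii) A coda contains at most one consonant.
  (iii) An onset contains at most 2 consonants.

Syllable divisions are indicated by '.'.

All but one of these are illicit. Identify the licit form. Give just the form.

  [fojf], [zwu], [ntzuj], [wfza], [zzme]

[zwu]

[fojf] — violates constraint (ii): syllable 1 coda /jf/ has 2 consonants (> 1) → illicit
[zwu] — σ1 onset /zw/ (2C), coda /∅/ ok → licit
[ntzuj] — violates constraint (iii): syllable 1 onset /ntz/ has 3 consonants (> 2) → illicit
[wfza] — violates constraint (iii): syllable 1 onset /wfz/ has 3 consonants (> 2) → illicit
[zzme] — violates constraint (iii): syllable 1 onset /zzm/ has 3 consonants (> 2) → illicit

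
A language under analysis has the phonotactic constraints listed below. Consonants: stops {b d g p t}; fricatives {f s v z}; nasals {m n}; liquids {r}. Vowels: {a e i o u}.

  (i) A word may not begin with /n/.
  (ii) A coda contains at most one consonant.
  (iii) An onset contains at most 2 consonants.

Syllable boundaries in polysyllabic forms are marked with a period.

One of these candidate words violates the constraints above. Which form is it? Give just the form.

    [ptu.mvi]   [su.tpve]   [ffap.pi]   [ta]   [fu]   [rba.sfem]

[su.tpve]

[ptu.mvi] — σ1 onset /pt/ (2C), coda /∅/ ok; σ2 onset /mv/ (2C), coda /∅/ ok → phonotactically legal
[su.tpve] — violates constraint (iii): syllable 2 onset /tpv/ has 3 consonants (> 2) → phonotactically illegal
[ffap.pi] — σ1 onset /ff/ (2C), coda /p/ ok; σ2 onset /p/, coda /∅/ ok → phonotactically legal
[ta] — σ1 onset /t/, coda /∅/ ok → phonotactically legal
[fu] — σ1 onset /f/, coda /∅/ ok → phonotactically legal
[rba.sfem] — σ1 onset /rb/ (2C), coda /∅/ ok; σ2 onset /sf/ (2C), coda /m/ ok → phonotactically legal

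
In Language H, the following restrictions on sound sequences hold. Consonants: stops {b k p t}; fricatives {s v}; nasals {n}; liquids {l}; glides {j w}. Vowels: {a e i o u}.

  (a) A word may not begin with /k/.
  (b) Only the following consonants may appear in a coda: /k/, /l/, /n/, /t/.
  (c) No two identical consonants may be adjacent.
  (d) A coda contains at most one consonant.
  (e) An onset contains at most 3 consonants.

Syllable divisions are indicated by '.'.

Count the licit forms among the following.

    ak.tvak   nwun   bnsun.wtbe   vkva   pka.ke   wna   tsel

ak.tvak — σ1 onset /∅/, coda /k/ ok; σ2 onset /tv/ (2C), coda /k/ ok → licit
nwun — σ1 onset /nw/ (2C), coda /n/ ok → licit
bnsun.wtbe — σ1 onset /bns/ (3C), coda /n/ ok; σ2 onset /wtb/ (3C), coda /∅/ ok → licit
vkva — σ1 onset /vkv/ (3C), coda /∅/ ok → licit
pka.ke — σ1 onset /pk/ (2C), coda /∅/ ok; σ2 onset /k/, coda /∅/ ok → licit
wna — σ1 onset /wn/ (2C), coda /∅/ ok → licit
tsel — σ1 onset /ts/ (2C), coda /l/ ok → licit
Licit: ak.tvak, nwun, bnsun.wtbe, vkva, pka.ke, wna, tsel → 7.

7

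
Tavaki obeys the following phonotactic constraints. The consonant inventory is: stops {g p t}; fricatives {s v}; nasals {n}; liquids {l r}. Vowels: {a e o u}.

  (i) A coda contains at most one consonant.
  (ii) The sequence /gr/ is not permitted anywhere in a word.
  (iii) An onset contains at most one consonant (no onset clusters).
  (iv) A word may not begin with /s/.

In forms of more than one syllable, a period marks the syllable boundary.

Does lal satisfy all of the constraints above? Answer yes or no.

lal — σ1 onset /l/, coda /l/ ok → well-formed

yes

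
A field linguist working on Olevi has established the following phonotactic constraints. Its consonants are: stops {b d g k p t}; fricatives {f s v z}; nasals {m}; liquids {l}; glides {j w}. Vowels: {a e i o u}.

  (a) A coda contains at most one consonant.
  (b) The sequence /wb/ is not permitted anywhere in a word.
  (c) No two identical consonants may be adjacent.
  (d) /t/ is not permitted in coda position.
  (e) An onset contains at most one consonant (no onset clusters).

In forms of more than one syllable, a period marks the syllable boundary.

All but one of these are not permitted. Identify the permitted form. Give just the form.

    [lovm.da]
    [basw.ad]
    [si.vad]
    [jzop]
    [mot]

[si.vad]

[lovm.da] — violates constraint (a): syllable 1 coda /vm/ has 2 consonants (> 1) → not permitted
[basw.ad] — violates constraint (a): syllable 1 coda /sw/ has 2 consonants (> 1) → not permitted
[si.vad] — σ1 onset /s/, coda /∅/ ok; σ2 onset /v/, coda /d/ ok → permitted
[jzop] — violates constraint (e): syllable 1 onset /jz/ has 2 consonants (> 1) → not permitted
[mot] — violates constraint (d): syllable 1 coda contains /t/ → not permitted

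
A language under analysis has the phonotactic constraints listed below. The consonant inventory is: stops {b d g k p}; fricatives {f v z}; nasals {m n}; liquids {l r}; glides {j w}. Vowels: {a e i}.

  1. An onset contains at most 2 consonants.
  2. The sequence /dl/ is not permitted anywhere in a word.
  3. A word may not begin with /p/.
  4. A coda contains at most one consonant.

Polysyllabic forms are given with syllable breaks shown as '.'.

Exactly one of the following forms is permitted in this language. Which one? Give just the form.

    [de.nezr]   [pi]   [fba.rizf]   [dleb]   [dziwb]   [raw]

[raw]

[de.nezr] — violates constraint 4: syllable 2 coda /zr/ has 2 consonants (> 1) → not permitted
[pi] — violates constraint 3: word begins with /p/ → not permitted
[fba.rizf] — violates constraint 4: syllable 2 coda /zf/ has 2 consonants (> 1) → not permitted
[dleb] — violates constraint 2: contains banned sequence /dl/ → not permitted
[dziwb] — violates constraint 4: syllable 1 coda /wb/ has 2 consonants (> 1) → not permitted
[raw] — σ1 onset /r/, coda /w/ ok → permitted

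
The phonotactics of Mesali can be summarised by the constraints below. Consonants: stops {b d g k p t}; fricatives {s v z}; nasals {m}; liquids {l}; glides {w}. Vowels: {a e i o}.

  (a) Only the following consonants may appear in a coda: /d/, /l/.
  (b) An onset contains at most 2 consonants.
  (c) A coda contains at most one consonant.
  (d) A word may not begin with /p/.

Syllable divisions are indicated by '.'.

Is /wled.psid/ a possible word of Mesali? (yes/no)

yes

/wled.psid/ — σ1 onset /wl/ (2C), coda /d/ ok; σ2 onset /ps/ (2C), coda /d/ ok → licit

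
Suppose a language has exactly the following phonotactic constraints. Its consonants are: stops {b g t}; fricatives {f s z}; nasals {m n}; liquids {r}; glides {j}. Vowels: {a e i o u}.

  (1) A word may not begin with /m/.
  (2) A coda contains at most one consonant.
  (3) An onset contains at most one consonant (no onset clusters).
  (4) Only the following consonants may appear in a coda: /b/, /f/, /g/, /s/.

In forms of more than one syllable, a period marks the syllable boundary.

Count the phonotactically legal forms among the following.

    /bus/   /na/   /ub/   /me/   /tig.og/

4

/bus/ — σ1 onset /b/, coda /s/ ok → phonotactically legal
/na/ — σ1 onset /n/, coda /∅/ ok → phonotactically legal
/ub/ — σ1 onset /∅/, coda /b/ ok → phonotactically legal
/me/ — violates constraint 1: word begins with /m/ → phonotactically illegal
/tig.og/ — σ1 onset /t/, coda /g/ ok; σ2 onset /∅/, coda /g/ ok → phonotactically legal
Phonotactically legal: /bus/, /na/, /ub/, /tig.og/ → 4.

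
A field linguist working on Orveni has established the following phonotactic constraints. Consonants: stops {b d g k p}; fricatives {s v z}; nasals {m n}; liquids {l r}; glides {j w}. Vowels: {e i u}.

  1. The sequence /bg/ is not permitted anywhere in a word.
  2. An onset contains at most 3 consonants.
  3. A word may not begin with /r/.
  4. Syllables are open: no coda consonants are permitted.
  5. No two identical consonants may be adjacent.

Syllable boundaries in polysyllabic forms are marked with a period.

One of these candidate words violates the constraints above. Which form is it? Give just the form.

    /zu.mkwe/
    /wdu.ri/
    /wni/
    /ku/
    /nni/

/zu.mkwe/ — σ1 onset /z/, coda /∅/ ok; σ2 onset /mkw/ (3C), coda /∅/ ok → well-formed
/wdu.ri/ — σ1 onset /wd/ (2C), coda /∅/ ok; σ2 onset /r/, coda /∅/ ok → well-formed
/wni/ — σ1 onset /wn/ (2C), coda /∅/ ok → well-formed
/ku/ — σ1 onset /k/, coda /∅/ ok → well-formed
/nni/ — violates constraint 5: adjacent identical consonants /nn/ → ill-formed

/nni/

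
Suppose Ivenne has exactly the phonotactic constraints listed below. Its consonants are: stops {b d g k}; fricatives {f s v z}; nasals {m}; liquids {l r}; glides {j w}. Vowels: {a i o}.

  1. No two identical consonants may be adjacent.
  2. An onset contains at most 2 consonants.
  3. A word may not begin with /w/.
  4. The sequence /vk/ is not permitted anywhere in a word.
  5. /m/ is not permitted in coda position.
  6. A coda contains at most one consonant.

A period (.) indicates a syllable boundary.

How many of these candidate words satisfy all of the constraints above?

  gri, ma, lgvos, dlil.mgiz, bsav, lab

5

gri — σ1 onset /gr/ (2C), coda /∅/ ok → phonotactically legal
ma — σ1 onset /m/, coda /∅/ ok → phonotactically legal
lgvos — violates constraint 2: syllable 1 onset /lgv/ has 3 consonants (> 2) → phonotactically illegal
dlil.mgiz — σ1 onset /dl/ (2C), coda /l/ ok; σ2 onset /mg/ (2C), coda /z/ ok → phonotactically legal
bsav — σ1 onset /bs/ (2C), coda /v/ ok → phonotactically legal
lab — σ1 onset /l/, coda /b/ ok → phonotactically legal
Phonotactically legal: gri, ma, dlil.mgiz, bsav, lab → 5.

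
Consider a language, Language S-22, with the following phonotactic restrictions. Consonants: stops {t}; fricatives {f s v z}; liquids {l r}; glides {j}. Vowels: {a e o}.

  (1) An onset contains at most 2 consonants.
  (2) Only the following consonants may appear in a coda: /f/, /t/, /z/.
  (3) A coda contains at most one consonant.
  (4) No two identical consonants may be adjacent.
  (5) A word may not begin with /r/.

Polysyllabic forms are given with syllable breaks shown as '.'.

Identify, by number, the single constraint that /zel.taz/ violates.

2

/zel.taz/: syllable 1 coda contains /l/, which is not a licensed coda consonant.
This is a violation of constraint 2: "Only the following consonants may appear in a coda: /f/, /t/, /z/."
The remaining constraints (1, 3, 4, 5) are satisfied.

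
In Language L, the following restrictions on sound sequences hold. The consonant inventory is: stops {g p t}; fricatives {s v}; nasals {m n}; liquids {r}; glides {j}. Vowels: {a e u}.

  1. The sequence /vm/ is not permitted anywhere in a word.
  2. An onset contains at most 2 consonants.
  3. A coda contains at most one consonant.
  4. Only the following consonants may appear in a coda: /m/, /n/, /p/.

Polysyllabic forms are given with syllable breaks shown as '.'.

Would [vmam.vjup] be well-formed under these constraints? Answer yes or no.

[vmam.vjup] — violates constraint 1: contains banned sequence /vm/ → ill-formed

no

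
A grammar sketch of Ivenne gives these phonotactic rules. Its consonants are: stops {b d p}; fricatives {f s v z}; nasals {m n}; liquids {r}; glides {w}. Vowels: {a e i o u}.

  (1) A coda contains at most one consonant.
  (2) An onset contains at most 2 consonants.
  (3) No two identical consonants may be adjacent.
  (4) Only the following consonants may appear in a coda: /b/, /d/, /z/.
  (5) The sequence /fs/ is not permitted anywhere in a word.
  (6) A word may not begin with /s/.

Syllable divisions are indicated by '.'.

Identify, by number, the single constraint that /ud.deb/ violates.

/ud.deb/: adjacent identical consonants /dd/.
This is a violation of constraint 3: "No two identical consonants may be adjacent."
The remaining constraints (1, 2, 4, 5, 6) are satisfied.

3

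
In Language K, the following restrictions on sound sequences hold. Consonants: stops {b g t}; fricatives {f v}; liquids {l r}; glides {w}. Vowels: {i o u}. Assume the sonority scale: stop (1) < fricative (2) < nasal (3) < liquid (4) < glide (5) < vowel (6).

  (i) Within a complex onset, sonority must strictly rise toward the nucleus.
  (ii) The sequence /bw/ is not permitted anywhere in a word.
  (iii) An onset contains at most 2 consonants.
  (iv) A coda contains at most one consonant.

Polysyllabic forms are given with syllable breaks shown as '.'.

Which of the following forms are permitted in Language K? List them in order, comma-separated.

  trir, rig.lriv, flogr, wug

trir, wug

trir — σ1 onset /tr/ (1→4 rises), coda /r/ ok → permitted
rig.lriv — violates constraint (i): syllable 2 onset /lr/: /l/ (liquid, 4) → /r/ (liquid, 4) does not rise → not permitted
flogr — violates constraint (iv): syllable 1 coda /gr/ has 2 consonants (> 1) → not permitted
wug — σ1 onset /w/, coda /g/ ok → permitted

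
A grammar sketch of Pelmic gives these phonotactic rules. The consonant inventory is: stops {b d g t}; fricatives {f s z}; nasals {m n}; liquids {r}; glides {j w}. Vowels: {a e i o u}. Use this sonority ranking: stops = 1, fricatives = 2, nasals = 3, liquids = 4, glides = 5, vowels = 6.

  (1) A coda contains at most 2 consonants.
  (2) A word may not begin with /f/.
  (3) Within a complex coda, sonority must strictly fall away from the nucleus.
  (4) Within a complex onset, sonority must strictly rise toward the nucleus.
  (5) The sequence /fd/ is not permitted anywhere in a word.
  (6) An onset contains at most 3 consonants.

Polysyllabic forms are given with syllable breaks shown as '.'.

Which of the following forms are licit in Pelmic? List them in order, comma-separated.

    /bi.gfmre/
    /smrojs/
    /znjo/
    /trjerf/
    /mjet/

/smrojs/, /znjo/, /trjerf/, /mjet/

/bi.gfmre/ — violates constraint 6: syllable 2 onset /gfmr/ has 4 consonants (> 3) → illicit
/smrojs/ — σ1 onset /smr/ (2→3→4 rises), coda /js/ (5→2 falls) ok → licit
/znjo/ — σ1 onset /znj/ (2→3→5 rises), coda /∅/ ok → licit
/trjerf/ — σ1 onset /trj/ (1→4→5 rises), coda /rf/ (4→2 falls) ok → licit
/mjet/ — σ1 onset /mj/ (3→5 rises), coda /t/ ok → licit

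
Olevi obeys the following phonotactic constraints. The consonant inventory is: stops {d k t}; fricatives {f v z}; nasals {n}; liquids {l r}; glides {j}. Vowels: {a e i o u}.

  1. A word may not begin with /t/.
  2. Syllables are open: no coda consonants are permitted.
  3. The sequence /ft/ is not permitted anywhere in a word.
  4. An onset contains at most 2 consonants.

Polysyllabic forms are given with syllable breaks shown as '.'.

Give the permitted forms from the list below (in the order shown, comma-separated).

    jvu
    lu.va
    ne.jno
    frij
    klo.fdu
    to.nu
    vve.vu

jvu — σ1 onset /jv/ (2C), coda /∅/ ok → permitted
lu.va — σ1 onset /l/, coda /∅/ ok; σ2 onset /v/, coda /∅/ ok → permitted
ne.jno — σ1 onset /n/, coda /∅/ ok; σ2 onset /jn/ (2C), coda /∅/ ok → permitted
frij — violates constraint 2: syllable 1 coda /j/ has 1 consonant (> 0) → not permitted
klo.fdu — σ1 onset /kl/ (2C), coda /∅/ ok; σ2 onset /fd/ (2C), coda /∅/ ok → permitted
to.nu — violates constraint 1: word begins with /t/ → not permitted
vve.vu — σ1 onset /vv/ (2C), coda /∅/ ok; σ2 onset /v/, coda /∅/ ok → permitted

jvu, lu.va, ne.jno, klo.fdu, vve.vu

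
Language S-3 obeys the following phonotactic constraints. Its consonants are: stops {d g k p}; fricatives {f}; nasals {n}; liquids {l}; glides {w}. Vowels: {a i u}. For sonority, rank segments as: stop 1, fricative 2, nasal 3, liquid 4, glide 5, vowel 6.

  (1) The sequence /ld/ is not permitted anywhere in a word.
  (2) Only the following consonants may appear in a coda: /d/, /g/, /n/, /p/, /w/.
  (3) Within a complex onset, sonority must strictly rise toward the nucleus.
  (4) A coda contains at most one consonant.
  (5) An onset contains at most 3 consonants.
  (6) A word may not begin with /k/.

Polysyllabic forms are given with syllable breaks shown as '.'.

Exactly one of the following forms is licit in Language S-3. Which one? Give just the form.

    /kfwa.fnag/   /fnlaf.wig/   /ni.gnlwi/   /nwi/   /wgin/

/kfwa.fnag/ — violates constraint 6: word begins with /k/ → illicit
/fnlaf.wig/ — violates constraint 2: syllable 1 coda contains /f/, which is not a licensed coda consonant → illicit
/ni.gnlwi/ — violates constraint 5: syllable 2 onset /gnlw/ has 4 consonants (> 3) → illicit
/nwi/ — σ1 onset /nw/ (3→5 rises), coda /∅/ ok → licit
/wgin/ — violates constraint 3: syllable 1 onset /wg/: /w/ (glide, 5) → /g/ (stop, 1) does not rise → illicit

/nwi/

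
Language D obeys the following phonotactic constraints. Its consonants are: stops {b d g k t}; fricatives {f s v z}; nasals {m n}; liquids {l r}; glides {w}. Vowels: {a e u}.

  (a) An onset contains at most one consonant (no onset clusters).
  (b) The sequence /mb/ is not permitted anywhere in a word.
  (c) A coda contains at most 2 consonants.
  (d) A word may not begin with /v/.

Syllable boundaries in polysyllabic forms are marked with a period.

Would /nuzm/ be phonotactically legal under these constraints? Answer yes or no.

/nuzm/ — σ1 onset /n/, coda /zm/ (2C) ok → phonotactically legal

yes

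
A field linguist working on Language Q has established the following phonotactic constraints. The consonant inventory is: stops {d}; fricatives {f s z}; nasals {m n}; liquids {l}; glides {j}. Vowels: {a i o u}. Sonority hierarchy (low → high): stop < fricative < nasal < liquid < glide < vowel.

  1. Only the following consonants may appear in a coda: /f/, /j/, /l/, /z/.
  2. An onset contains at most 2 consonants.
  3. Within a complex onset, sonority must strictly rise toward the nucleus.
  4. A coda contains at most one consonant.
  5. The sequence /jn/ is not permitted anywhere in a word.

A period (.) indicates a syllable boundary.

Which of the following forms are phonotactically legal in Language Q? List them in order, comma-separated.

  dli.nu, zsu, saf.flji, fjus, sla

dli.nu, sla

dli.nu — σ1 onset /dl/ (1→4 rises), coda /∅/ ok; σ2 onset /n/, coda /∅/ ok → phonotactically legal
zsu — violates constraint 3: syllable 1 onset /zs/: /z/ (fricative, 2) → /s/ (fricative, 2) does not rise → phonotactically illegal
saf.flji — violates constraint 2: syllable 2 onset /flj/ has 3 consonants (> 2) → phonotactically illegal
fjus — violates constraint 1: syllable 1 coda contains /s/, which is not a licensed coda consonant → phonotactically illegal
sla — σ1 onset /sl/ (2→4 rises), coda /∅/ ok → phonotactically legal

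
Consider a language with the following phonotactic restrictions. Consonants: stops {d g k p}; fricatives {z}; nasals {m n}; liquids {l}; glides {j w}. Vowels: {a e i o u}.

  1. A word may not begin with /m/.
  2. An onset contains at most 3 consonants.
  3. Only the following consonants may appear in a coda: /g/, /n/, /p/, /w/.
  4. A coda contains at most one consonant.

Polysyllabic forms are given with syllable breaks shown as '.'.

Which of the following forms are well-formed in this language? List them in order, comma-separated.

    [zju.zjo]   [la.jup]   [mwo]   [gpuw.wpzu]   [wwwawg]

[zju.zjo], [la.jup], [gpuw.wpzu]

[zju.zjo] — σ1 onset /zj/ (2C), coda /∅/ ok; σ2 onset /zj/ (2C), coda /∅/ ok → well-formed
[la.jup] — σ1 onset /l/, coda /∅/ ok; σ2 onset /j/, coda /p/ ok → well-formed
[mwo] — violates constraint 1: word begins with /m/ → ill-formed
[gpuw.wpzu] — σ1 onset /gp/ (2C), coda /w/ ok; σ2 onset /wpz/ (3C), coda /∅/ ok → well-formed
[wwwawg] — violates constraint 4: syllable 1 coda /wg/ has 2 consonants (> 1) → ill-formed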